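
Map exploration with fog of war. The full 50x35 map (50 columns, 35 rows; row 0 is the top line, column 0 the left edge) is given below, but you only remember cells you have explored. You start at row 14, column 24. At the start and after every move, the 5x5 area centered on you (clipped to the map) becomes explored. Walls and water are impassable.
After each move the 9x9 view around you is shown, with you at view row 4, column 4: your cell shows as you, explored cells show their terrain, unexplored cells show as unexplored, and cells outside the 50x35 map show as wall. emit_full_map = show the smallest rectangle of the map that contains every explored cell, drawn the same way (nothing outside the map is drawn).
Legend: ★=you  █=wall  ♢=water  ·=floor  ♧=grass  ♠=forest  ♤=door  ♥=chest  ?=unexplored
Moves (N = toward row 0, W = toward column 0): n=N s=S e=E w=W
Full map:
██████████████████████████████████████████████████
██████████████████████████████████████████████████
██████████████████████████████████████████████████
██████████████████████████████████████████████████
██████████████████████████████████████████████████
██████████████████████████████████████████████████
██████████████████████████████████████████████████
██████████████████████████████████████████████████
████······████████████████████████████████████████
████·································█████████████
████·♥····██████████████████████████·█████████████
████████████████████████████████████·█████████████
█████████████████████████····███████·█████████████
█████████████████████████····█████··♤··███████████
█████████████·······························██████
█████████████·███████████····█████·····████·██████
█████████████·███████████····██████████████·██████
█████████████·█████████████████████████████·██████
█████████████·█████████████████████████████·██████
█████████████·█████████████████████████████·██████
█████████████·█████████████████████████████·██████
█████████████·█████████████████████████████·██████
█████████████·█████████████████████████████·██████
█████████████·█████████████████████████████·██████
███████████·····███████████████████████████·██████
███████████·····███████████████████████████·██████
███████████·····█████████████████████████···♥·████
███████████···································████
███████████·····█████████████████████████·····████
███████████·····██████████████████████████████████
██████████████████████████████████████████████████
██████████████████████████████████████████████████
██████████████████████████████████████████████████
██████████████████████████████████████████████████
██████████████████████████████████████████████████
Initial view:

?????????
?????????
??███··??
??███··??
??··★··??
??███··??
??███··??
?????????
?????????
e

?????????
?????????
?███···??
?███···??
?···★··??
?███···??
?███···??
?????????
?????????

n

?????????
?????????
??█████??
?███···??
?███★··??
?······??
?███···??
?███···??
?????????

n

?????????
?????????
??█████??
??█████??
?███★··??
?███···??
?······??
?███···??
?███···??

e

?????????
?????????
?██████??
?██████??
███·★··??
███····??
·······??
███···???
███···???

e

?????????
?????????
███████??
███████??
██··★·█??
██····█??
·······??
██···????
██···????

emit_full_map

?███████
?███████
███··★·█
███····█
········
███···??
███···??

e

?????????
?????????
███████??
███████??
█···★██??
█····██??
·······??
█···?????
█···?????

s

?????????
███████??
███████??
█····██??
█···★██??
·······??
█····██??
█···?????
?????????

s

███████??
███████??
█····██??
█····██??
····★··??
█····██??
█····██??
?????????
?????????

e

██████???
██████???
····███??
····███??
····★··??
····███??
····███??
?????????
?????????

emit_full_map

?████████?
?████████?
███····███
███····███
·······★··
███····███
███····███

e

█████????
█████????
···████??
···████??
····★··??
···████??
···████??
?????????
?????????

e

████?????
████?????
··█████??
··█████??
····★··??
··█████??
··█████??
?????????
?????????

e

███??????
███??????
·██████??
·█████·??
····★··??
·█████·??
·██████??
?????????
?????????

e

██???????
██???????
███████??
█████··??
····★··??
█████··??
███████??
?????????
?????????

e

█????????
█????????
██████·??
████··♤??
····★··??
████···??
███████??
?????????
?????????

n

?????????
█????????
█?████·??
██████·??
████★·♤??
·······??
████···??
███████??
?????????

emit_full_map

?████████??????
?████████?████·
███····███████·
███····█████★·♤
···············
███····█████···
███····████████

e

?????????
?????????
?████·█??
█████·█??
███·★♤·??
·······??
███····??
██████???
?????????

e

?????????
?????????
████·██??
████·██??
██··★··??
·······??
██·····??
█████????
?????????

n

?????????
?????????
??██·██??
████·██??
████★██??
██··♤··??
·······??
██·····??
█████????

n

?????????
?????????
??···██??
??██·██??
████★██??
████·██??
██··♤··??
·······??
██·····??

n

?????????
?????????
??█████??
??···██??
??██★██??
████·██??
████·██??
██··♤··??
·······??

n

?????????
?????????
??█████??
??█████??
??··★██??
??██·██??
████·██??
████·██??
██··♤··??

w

?????????
?????????
??██████?
??██████?
??··★·██?
??███·██?
?████·██?
█████·██?
███··♤··?

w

?????????
?????????
??███████
??███████
??··★··██
█?████·██
█?████·██
██████·██
████··♤··

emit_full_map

??????????███████
??????????███████
??????????··★··██
?████████?████·██
?████████?████·██
███····███████·██
███····█████··♤··
·················
███····█████·····
███····████████??

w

?????????
?????????
??███████
??███████
??··★···█
███████·█
███████·█
███████·█
█████··♤·

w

?????????
?????????
??███████
??███████
??··★····
████████·
████████·
·███████·
·█████··♤

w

?????????
?????????
??███████
??███████
??··★····
█████████
█████████
··███████
··█████··

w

?????????
?????????
??███████
??███████
??··★····
█████████
█████████
···██████
···█████·

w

?????????
?????????
??███████
??███████
??··★····
█████████
█████████
····█████
····█████

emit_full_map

?????████████████
?????████████████
?????··★·······██
?█████████████·██
?█████████████·██
███····███████·██
███····█████··♤··
·················
███····█████·····
███····████████??

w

?????????
?????????
??███████
??███████
??··★····
█████████
█████████
█····████
█····████

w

?????????
?????????
??███████
??███████
??··★····
█████████
█████████
██····███
██····███

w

?????????
?????????
??███████
??███████
??··★····
?████████
?████████
███····██
███····██

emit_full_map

??███████████████
??███████████████
??··★··········██
?█████████████·██
?█████████████·██
███····███████·██
███····█████··♤··
·················
███····█████·····
███····████████??


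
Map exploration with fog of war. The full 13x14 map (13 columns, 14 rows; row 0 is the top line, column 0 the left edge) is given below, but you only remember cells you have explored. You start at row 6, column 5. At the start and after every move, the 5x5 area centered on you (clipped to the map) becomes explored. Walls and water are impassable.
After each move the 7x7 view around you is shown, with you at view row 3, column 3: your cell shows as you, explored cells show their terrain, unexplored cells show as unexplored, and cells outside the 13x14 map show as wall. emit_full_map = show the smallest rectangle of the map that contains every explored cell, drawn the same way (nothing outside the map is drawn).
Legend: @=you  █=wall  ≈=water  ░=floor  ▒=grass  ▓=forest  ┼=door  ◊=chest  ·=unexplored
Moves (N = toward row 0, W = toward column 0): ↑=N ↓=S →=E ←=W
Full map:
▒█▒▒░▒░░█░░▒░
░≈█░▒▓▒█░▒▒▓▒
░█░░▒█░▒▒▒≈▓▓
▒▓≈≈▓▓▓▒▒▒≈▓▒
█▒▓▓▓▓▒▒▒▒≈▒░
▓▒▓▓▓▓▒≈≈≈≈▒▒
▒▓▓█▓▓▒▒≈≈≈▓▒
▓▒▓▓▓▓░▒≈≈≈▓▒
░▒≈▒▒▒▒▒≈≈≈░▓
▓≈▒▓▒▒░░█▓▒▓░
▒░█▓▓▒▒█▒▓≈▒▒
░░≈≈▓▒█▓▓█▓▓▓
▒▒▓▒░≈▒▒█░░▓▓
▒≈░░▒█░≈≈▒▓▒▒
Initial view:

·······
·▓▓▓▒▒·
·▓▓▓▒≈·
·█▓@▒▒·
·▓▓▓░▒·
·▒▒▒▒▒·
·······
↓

·▓▓▓▒▒·
·▓▓▓▒≈·
·█▓▓▒▒·
·▓▓@░▒·
·▒▒▒▒▒·
·▓▒▒░░·
·······

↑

·······
·▓▓▓▒▒·
·▓▓▓▒≈·
·█▓@▒▒·
·▓▓▓░▒·
·▒▒▒▒▒·
·▓▒▒░░·

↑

·······
·≈▓▓▓▒·
·▓▓▓▒▒·
·▓▓@▒≈·
·█▓▓▒▒·
·▓▓▓░▒·
·▒▒▒▒▒·

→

·······
≈▓▓▓▒▒·
▓▓▓▒▒▒·
▓▓▓@≈≈·
█▓▓▒▒≈·
▓▓▓░▒≈·
▒▒▒▒▒··

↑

·······
·▒█░▒▒·
≈▓▓▓▒▒·
▓▓▓@▒▒·
▓▓▓▒≈≈·
█▓▓▒▒≈·
▓▓▓░▒≈·

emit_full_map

·▒█░▒▒
≈▓▓▓▒▒
▓▓▓@▒▒
▓▓▓▒≈≈
█▓▓▒▒≈
▓▓▓░▒≈
▒▒▒▒▒·
▓▒▒░░·

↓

·▒█░▒▒·
≈▓▓▓▒▒·
▓▓▓▒▒▒·
▓▓▓@≈≈·
█▓▓▒▒≈·
▓▓▓░▒≈·
▒▒▒▒▒··

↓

≈▓▓▓▒▒·
▓▓▓▒▒▒·
▓▓▓▒≈≈·
█▓▓@▒≈·
▓▓▓░▒≈·
▒▒▒▒▒≈·
▓▒▒░░··

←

·≈▓▓▓▒▒
·▓▓▓▒▒▒
·▓▓▓▒≈≈
·█▓@▒▒≈
·▓▓▓░▒≈
·▒▒▒▒▒≈
·▓▒▒░░·

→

≈▓▓▓▒▒·
▓▓▓▒▒▒·
▓▓▓▒≈≈·
█▓▓@▒≈·
▓▓▓░▒≈·
▒▒▒▒▒≈·
▓▒▒░░··

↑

·▒█░▒▒·
≈▓▓▓▒▒·
▓▓▓▒▒▒·
▓▓▓@≈≈·
█▓▓▒▒≈·
▓▓▓░▒≈·
▒▒▒▒▒≈·

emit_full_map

·▒█░▒▒
≈▓▓▓▒▒
▓▓▓▒▒▒
▓▓▓@≈≈
█▓▓▒▒≈
▓▓▓░▒≈
▒▒▒▒▒≈
▓▒▒░░·

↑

·······
·▒█░▒▒·
≈▓▓▓▒▒·
▓▓▓@▒▒·
▓▓▓▒≈≈·
█▓▓▒▒≈·
▓▓▓░▒≈·

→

·······
▒█░▒▒▒·
▓▓▓▒▒▒·
▓▓▒@▒▒·
▓▓▒≈≈≈·
▓▓▒▒≈≈·
▓▓░▒≈··

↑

·······
·▓▒█░▒·
▒█░▒▒▒·
▓▓▓@▒▒·
▓▓▒▒▒▒·
▓▓▒≈≈≈·
▓▓▒▒≈≈·

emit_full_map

··▓▒█░▒
·▒█░▒▒▒
≈▓▓▓@▒▒
▓▓▓▒▒▒▒
▓▓▓▒≈≈≈
█▓▓▒▒≈≈
▓▓▓░▒≈·
▒▒▒▒▒≈·
▓▒▒░░··


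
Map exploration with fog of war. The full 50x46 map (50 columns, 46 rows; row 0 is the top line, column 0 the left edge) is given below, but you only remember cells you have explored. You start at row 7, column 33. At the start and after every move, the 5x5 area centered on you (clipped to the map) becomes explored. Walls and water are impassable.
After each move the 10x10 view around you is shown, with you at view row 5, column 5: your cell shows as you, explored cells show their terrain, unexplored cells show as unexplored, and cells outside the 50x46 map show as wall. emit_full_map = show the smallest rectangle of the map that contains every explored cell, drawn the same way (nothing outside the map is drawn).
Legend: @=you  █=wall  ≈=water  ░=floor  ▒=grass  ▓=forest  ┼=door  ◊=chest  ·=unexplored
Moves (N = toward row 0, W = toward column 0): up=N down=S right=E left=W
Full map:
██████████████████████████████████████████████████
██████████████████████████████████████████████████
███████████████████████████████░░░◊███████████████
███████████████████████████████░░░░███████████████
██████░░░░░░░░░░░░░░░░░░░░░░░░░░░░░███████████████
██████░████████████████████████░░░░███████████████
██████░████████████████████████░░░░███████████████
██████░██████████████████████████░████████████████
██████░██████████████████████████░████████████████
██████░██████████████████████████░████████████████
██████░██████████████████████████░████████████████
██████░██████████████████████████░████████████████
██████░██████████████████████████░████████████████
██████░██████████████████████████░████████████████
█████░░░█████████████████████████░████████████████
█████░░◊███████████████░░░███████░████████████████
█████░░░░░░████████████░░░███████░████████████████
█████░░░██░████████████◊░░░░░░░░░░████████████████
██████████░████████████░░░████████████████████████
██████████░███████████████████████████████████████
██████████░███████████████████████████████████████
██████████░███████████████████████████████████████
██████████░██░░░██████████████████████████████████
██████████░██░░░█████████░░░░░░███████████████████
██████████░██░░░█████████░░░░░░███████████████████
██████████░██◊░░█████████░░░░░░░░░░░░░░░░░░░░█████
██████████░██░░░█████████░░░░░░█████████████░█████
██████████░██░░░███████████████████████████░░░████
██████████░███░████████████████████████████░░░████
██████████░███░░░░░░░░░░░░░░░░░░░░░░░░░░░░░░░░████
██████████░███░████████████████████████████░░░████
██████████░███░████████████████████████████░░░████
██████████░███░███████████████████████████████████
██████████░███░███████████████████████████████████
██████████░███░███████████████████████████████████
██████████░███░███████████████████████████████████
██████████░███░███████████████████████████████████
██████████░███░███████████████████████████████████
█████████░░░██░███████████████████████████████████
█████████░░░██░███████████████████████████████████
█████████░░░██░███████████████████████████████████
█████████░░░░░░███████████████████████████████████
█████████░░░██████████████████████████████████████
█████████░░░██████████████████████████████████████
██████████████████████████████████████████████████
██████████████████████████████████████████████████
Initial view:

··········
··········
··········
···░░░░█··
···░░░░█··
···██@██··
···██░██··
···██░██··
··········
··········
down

··········
··········
···░░░░█··
···░░░░█··
···██░██··
···██@██··
···██░██··
···██░██··
··········
··········

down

··········
···░░░░█··
···░░░░█··
···██░██··
···██░██··
···██@██··
···██░██··
···██░██··
··········
··········

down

···░░░░█··
···░░░░█··
···██░██··
···██░██··
···██░██··
···██@██··
···██░██··
···██░██··
··········
··········

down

···░░░░█··
···██░██··
···██░██··
···██░██··
···██░██··
···██@██··
···██░██··
···██░██··
··········
··········

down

···██░██··
···██░██··
···██░██··
···██░██··
···██░██··
···██@██··
···██░██··
···██░██··
··········
··········

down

···██░██··
···██░██··
···██░██··
···██░██··
···██░██··
···██@██··
···██░██··
···██░██··
··········
··········

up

···██░██··
···██░██··
···██░██··
···██░██··
···██░██··
···██@██··
···██░██··
···██░██··
···██░██··
··········

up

···░░░░█··
···██░██··
···██░██··
···██░██··
···██░██··
···██@██··
···██░██··
···██░██··
···██░██··
···██░██··

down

···██░██··
···██░██··
···██░██··
···██░██··
···██░██··
···██@██··
···██░██··
···██░██··
···██░██··
··········

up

···░░░░█··
···██░██··
···██░██··
···██░██··
···██░██··
···██@██··
···██░██··
···██░██··
···██░██··
···██░██··

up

···░░░░█··
···░░░░█··
···██░██··
···██░██··
···██░██··
···██@██··
···██░██··
···██░██··
···██░██··
···██░██··


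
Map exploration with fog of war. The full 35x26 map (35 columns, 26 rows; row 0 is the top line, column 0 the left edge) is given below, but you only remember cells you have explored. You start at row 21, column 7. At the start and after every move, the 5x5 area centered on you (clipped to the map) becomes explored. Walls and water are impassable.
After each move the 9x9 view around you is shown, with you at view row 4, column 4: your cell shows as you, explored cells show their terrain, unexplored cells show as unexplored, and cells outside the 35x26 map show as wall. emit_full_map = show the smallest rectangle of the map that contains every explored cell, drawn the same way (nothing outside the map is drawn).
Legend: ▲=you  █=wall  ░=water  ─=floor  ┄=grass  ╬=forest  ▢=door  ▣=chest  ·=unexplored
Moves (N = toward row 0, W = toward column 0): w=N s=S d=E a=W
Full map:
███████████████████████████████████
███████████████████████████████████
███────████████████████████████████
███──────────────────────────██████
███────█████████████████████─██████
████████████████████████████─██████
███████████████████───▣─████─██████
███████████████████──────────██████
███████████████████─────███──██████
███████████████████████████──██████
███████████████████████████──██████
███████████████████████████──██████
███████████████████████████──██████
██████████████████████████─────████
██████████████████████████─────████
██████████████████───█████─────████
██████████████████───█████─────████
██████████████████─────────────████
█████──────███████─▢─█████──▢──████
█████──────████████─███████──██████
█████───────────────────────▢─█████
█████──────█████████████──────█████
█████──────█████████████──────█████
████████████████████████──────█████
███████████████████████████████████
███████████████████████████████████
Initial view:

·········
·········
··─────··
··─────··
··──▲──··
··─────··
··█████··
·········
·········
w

·········
·········
··─────··
··─────··
··──▲──··
··─────··
··─────··
··█████··
·········

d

·········
·········
·──────··
·──────··
·───▲──··
·──────··
·──────··
·█████···
·········

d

·········
·········
──────█··
──────█··
────▲──··
──────█··
──────█··
█████····
·········

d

·········
·········
─────██··
─────██··
────▲──··
─────██··
─────██··
████·····
·········

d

·········
·········
────███··
────███··
────▲──··
────███··
────███··
███······
·········

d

·········
·········
───████··
───████··
────▲──··
───████··
───████··
██·······
·········

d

·········
·········
──█████··
──█████··
────▲──··
──█████··
──█████··
█········
·········

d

·········
·········
─██████··
─██████··
────▲──··
─██████··
─██████··
·········
·········

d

·········
·········
███████··
███████··
────▲──··
███████··
███████··
·········
·········

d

·········
·········
██████─··
███████··
────▲──··
███████··
███████··
·········
·········

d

·········
·········
█████─▢··
██████─··
────▲──··
███████··
███████··
·········
·········

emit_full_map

──────███████─▢
──────████████─
────────────▲──
──────█████████
──────█████████
█████··········

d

·········
·········
████─▢─··
█████─█··
────▲──··
███████··
███████··
·········
·········

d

·········
·········
███─▢─█··
████─██··
────▲──··
███████··
███████··
·········
·········

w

·········
·········
··█────··
███─▢─█··
████▲██··
───────··
███████··
███████··
·········

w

·········
·········
··█───█··
··█────··
███─▲─█··
████─██··
───────··
███████··
███████··

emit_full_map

············█───█
············█────
──────███████─▲─█
──────████████─██
─────────────────
──────███████████
──────███████████
█████············

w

·········
·········
··█───█··
··█───█··
··█─▲──··
███─▢─█··
████─██··
───────··
███████··

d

·········
·········
·█───██··
·█───██··
·█──▲──··
██─▢─██··
███─███··
──────···
██████···

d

·········
·········
█───███··
█───███··
█───▲──··
█─▢─███··
██─████··
─────····
█████····

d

·········
·········
───████··
───████··
────▲──··
─▢─████··
█─█████··
────·····
████·····

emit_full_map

············█───████
············█───████
············█────▲──
──────███████─▢─████
──────████████─█████
─────────────────···
──────███████████···
──────███████████···
█████···············

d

·········
·········
──█████··
──█████··
────▲──··
▢─█████··
─██████··
───······
███······

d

·········
·········
─█████─··
─█████─··
────▲──··
─█████─··
███████··
──·······
██·······

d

·········
·········
█████──··
█████──··
────▲──··
█████──··
██████─··
─········
█········

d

·········
·········
████───··
████───··
────▲──··
████──▢··
█████──··
·········
·········

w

·········
·········
··██───··
████───··
████▲──··
───────··
████──▢··
█████──··
·········

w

·········
·········
··██───··
··██───··
████▲──··
████───··
───────··
████──▢··
█████──··

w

·········
·········
··███──··
··██───··
··██▲──··
████───··
████───··
───────··
████──▢··

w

·········
·········
··███──··
··███──··
··██▲──··
··██───··
████───··
████───··
───────··

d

·········
·········
·███──█··
·███──█··
·██─▲──··
·██────··
███────··
███───···
──────···

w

·········
·········
··██──█··
·███──█··
·███▲─█··
·██────··
·██────··
███────··
███───···

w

·········
·········
··██──█··
··██──█··
·███▲─█··
·███──█··
·██────··
·██────··
███────··

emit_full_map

····················██──█
····················██──█
···················███▲─█
···················███──█
···················██────
···················██────
············█───█████────
············█───█████───·
············█───────────·
──────███████─▢─█████──▢·
──────████████─███████──·
─────────────────········
──────███████████········
──────███████████········
█████····················

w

·········
·········
··██──█··
··██──█··
··██▲─█··
·███──█··
·███──█··
·██────··
·██────··

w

·········
·········
··────█··
··██──█··
··██▲─█··
··██──█··
·███──█··
·███──█··
·██────··

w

·········
·········
··███─█··
··────█··
··██▲─█··
··██──█··
··██──█··
·███──█··
·███──█··

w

·········
·········
··███─█··
··███─█··
··──▲─█··
··██──█··
··██──█··
··██──█··
·███──█··

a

·········
·········
··████─█·
··████─█·
··──▲──█·
··███──█·
··███──█·
···██──█·
··███──█·

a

·········
·········
··█████─█
··─████─█
··──▲───█
··─███──█
··████──█
····██──█
···███──█

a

·········
·········
··██████─
··▣─████─
··──▲────
··──███──
··█████──
·····██──
····███──

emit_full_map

·················██████─█
·················▣─████─█
·················──▲────█
·················──███──█
·················█████──█
····················██──█
···················███──█
···················███──█
···················██────
···················██────
············█───█████────
············█───█████───·
············█───────────·
──────███████─▢─█████──▢·
──────████████─███████──·
─────────────────········
──────███████████········
──────███████████········
█████····················
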